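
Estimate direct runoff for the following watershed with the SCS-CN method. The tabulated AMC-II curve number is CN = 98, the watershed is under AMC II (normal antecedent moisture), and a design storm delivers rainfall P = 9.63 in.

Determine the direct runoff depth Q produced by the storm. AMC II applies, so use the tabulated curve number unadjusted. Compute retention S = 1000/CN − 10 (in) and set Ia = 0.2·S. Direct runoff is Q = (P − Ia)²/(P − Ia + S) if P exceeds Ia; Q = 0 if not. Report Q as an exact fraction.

AMC II — tabulated CN = 98 applies directly.
S = 1000/98 − 10 = 10/49 in ≈ 0.204 in
Initial abstraction Ia = S/5 = (10/49)/5 = 2/49 ≈ 0.041 in
Since P=9.630 > Ia=0.041: effective rainfall P−Ia = 46987/4900 in
Q: (46987/4900)² ÷ (47987/4900) = 2207778169/235136300 in (≈ 9.389 in)

Q = 2207778169/235136300 in ≈ 9.389 in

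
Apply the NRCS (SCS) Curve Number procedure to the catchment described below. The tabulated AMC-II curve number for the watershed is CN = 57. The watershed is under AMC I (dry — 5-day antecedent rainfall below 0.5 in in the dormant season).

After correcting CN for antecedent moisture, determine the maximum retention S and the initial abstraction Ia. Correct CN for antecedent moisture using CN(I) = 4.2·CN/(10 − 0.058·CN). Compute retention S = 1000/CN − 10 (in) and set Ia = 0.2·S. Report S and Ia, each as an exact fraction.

Dry (AMC I): CN(I) = 4.2·57/(10 − 0.058·57) = (1197/5)/(3347/500) = 119700/3347 ≈ 35.763
S = 1000/(119700/3347) − 10 = 21500/1197 in ≈ 17.962 in
Initial abstraction Ia = S/5 = (21500/1197)/5 = 4300/1197 ≈ 3.592 in

S = 21500/1197 in ≈ 17.962 in; Ia = 4300/1197 in ≈ 3.592 in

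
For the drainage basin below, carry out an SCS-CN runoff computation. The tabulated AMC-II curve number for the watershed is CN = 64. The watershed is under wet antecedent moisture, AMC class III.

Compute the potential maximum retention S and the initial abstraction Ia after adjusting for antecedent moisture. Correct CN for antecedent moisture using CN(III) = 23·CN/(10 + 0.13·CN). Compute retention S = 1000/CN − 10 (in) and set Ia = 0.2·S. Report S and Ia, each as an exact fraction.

CN(III) from CN(II)=64: (23·64)/(10 + 0.13·64) = 18400/229 ≈ 80.349
Retention S: 1000/CN − 10 with CN=80.349 → S = 225/92 ≈ 2.446 in
Initial abstraction Ia = S/5 = (225/92)/5 = 45/92 ≈ 0.489 in

S = 225/92 in ≈ 2.446 in; Ia = 45/92 in ≈ 0.489 in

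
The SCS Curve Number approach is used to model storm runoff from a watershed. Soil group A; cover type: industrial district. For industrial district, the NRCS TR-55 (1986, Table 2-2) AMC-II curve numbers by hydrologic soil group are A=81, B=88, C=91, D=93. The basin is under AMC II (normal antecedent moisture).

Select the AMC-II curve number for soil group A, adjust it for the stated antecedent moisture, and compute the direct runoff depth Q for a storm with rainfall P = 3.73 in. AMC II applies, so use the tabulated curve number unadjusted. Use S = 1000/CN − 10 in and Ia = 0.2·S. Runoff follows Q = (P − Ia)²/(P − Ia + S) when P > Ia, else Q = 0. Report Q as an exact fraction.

Q = 697646569/367845300 in ≈ 1.897 in

NRCS table: industrial district, soil group A → CN(II) = 81
Average conditions: CN = 81 (no AMC adjustment).
Max retention: S = 1000/81 − 10 = 190/81 in (≈ 2.346 in)
Initial abstraction Ia = S/5 = (190/81)/5 = 38/81 ≈ 0.469 in
P − Ia = 3.730 − 0.469 = 26413/8100 ≈ 3.261 in (> 0, runoff occurs)
Q: (26413/8100)² ÷ (45413/8100) = 697646569/367845300 in (≈ 1.897 in)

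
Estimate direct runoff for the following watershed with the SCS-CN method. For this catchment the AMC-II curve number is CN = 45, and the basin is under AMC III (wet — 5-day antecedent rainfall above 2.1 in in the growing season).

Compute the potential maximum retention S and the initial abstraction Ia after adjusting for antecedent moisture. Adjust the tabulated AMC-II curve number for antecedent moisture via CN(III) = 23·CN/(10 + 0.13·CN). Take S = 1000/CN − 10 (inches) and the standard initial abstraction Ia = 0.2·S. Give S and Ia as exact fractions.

S = 1100/207 in ≈ 5.314 in; Ia = 220/207 in ≈ 1.063 in

Wet (AMC III): CN(III) = 23·45/(10 + 0.13·45) = 1035/(317/20) = 20700/317 ≈ 65.300
Max retention: S = 1000/(20700/317) − 10 = 1100/207 in (≈ 5.314 in)
Ia = 0.2·(1100/207) = 220/207 in ≈ 1.063 in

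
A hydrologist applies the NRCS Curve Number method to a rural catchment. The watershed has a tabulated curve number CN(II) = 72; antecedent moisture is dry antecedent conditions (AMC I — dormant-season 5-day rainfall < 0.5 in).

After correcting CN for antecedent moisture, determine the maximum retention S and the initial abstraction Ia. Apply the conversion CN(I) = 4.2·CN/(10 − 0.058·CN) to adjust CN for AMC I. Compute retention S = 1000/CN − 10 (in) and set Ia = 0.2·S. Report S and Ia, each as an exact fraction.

S = 250/27 in ≈ 9.259 in; Ia = 50/27 in ≈ 1.852 in

CN(I) from CN(II)=72: (4.2·72)/(10 − 0.058·72) = 675/13 ≈ 51.923
Max retention: S = 1000/(675/13) − 10 = 250/27 in (≈ 9.259 in)
Ia = 0.2S: 0.2·9.259 = 1.852 in (exactly 50/27)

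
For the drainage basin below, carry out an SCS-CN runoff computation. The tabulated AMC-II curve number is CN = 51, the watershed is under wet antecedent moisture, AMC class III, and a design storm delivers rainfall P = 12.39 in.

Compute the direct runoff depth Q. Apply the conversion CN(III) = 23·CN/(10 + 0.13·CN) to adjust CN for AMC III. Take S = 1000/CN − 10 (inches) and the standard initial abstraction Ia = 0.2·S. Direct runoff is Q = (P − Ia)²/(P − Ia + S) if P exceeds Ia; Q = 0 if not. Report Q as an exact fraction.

Q = 262423641487/30922743300 in ≈ 8.486 in

Wet (AMC III): CN(III) = 23·51/(10 + 0.13·51) = 1173/(1663/100) = 117300/1663 ≈ 70.535
Max retention: S = 1000/(117300/1663) − 10 = 4900/1173 in (≈ 4.177 in)
Ia = 0.2S: 0.2·4.177 = 0.835 in (exactly 980/1173)
Since P=12.390 > Ia=0.835: effective rainfall P−Ia = 1355347/117300 in
Runoff Q = (P−Ia)²/(P−Ia+S) = (11.555)²/(11.555+4.177) = 262423641487/30922743300 ≈ 8.486 in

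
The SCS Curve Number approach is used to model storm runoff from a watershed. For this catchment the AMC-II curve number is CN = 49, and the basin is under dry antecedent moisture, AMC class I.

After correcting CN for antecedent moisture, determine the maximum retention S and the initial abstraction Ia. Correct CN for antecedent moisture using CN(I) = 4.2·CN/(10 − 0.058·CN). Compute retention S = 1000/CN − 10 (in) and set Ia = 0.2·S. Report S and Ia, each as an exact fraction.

Adjust CN=49 to AMC I: 4.2·49/(10 − 0.058·49) → (1029/5) ÷ (3579/500) = 34300/1193 ≈ 28.751
S = 1000/(34300/1193) − 10 = 8500/343 in ≈ 24.781 in
Initial abstraction Ia = S/5 = (8500/343)/5 = 1700/343 ≈ 4.956 in

S = 8500/343 in ≈ 24.781 in; Ia = 1700/343 in ≈ 4.956 in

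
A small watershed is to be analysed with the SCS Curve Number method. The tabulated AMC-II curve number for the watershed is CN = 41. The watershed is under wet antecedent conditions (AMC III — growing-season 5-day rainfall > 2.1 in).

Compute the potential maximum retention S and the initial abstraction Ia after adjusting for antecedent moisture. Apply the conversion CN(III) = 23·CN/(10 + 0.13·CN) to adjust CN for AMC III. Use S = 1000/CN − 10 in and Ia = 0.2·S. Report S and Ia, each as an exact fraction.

Adjust CN=41 to AMC III: 23·41/(10 + 0.13·41) → 943 ÷ (1533/100) = 94300/1533 ≈ 61.513
Retention S: 1000/CN − 10 with CN=61.513 → S = 5900/943 ≈ 6.257 in
Ia = 0.2S: 0.2·6.257 = 1.251 in (exactly 1180/943)

S = 5900/943 in ≈ 6.257 in; Ia = 1180/943 in ≈ 1.251 in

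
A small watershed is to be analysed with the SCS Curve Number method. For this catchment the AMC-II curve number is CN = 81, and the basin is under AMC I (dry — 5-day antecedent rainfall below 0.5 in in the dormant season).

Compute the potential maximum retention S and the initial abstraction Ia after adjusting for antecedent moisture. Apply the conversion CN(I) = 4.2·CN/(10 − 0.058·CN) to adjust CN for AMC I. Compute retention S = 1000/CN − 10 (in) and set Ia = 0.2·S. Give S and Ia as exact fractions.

S = 9500/1701 in ≈ 5.585 in; Ia = 1900/1701 in ≈ 1.117 in

Dry (AMC I): CN(I) = 4.2·81/(10 − 0.058·81) = (1701/5)/(2651/500) = 170100/2651 ≈ 64.164
Max retention: S = 1000/(170100/2651) − 10 = 9500/1701 in (≈ 5.585 in)
Ia = 0.2·(9500/1701) = 1900/1701 in ≈ 1.117 in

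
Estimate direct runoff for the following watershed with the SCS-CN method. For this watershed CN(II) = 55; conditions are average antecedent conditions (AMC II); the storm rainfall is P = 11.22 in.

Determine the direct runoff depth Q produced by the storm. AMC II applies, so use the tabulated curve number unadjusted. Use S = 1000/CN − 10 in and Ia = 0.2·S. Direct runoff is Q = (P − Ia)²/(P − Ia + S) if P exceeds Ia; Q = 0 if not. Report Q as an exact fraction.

Average conditions: CN = 55 (no AMC adjustment).
S = 1000/55 − 10 = 90/11 in ≈ 8.182 in
Initial abstraction Ia = S/5 = (90/11)/5 = 18/11 ≈ 1.636 in
P − Ia = 11.220 − 1.636 = 5271/550 ≈ 9.584 in (> 0, runoff occurs)
Runoff Q = (P−Ia)²/(P−Ia+S) = (9.584)²/(9.584+8.182) = 9261147/1791350 ≈ 5.170 in

Q = 9261147/1791350 in ≈ 5.170 in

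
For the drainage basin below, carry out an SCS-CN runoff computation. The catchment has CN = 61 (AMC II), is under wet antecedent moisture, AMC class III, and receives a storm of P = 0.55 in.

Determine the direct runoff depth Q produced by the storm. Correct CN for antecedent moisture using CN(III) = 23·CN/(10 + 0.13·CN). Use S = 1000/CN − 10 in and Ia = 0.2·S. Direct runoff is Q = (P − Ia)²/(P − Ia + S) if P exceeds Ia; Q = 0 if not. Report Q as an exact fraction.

Adjust CN=61 to AMC III: 23·61/(10 + 0.13·61) → 1403 ÷ (1793/100) = 140300/1793 ≈ 78.249
Max retention: S = 1000/(140300/1793) − 10 = 3900/1403 in (≈ 2.780 in)
Ia = 0.2S: 0.2·2.780 = 0.556 in (exactly 780/1403)
P = 0.550 ≤ Ia = 0.556 in: entire storm abstracted, Q = 0.

Q = 0 in ≈ 0.000 in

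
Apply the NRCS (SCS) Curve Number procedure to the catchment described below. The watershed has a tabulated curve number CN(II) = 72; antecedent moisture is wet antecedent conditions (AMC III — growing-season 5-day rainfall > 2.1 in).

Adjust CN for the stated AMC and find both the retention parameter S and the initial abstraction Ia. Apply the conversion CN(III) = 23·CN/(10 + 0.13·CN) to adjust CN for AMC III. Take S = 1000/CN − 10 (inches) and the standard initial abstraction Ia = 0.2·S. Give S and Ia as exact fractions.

Wet (AMC III): CN(III) = 23·72/(10 + 0.13·72) = 1656/(484/25) = 10350/121 ≈ 85.537
Retention S: 1000/CN − 10 with CN=85.537 → S = 350/207 ≈ 1.691 in
Ia = 0.2·(350/207) = 70/207 in ≈ 0.338 in

S = 350/207 in ≈ 1.691 in; Ia = 70/207 in ≈ 0.338 in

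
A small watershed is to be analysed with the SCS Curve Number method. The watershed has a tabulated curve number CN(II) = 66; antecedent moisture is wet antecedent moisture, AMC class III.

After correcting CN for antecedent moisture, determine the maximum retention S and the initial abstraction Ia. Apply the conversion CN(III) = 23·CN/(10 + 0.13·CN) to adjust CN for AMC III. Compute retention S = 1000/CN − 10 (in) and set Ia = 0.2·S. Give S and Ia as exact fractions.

Wet (AMC III): CN(III) = 23·66/(10 + 0.13·66) = 1518/(929/50) = 75900/929 ≈ 81.701
S = 1000/(75900/929) − 10 = 1700/759 in ≈ 2.240 in
Ia = 0.2·(1700/759) = 340/759 in ≈ 0.448 in

S = 1700/759 in ≈ 2.240 in; Ia = 340/759 in ≈ 0.448 in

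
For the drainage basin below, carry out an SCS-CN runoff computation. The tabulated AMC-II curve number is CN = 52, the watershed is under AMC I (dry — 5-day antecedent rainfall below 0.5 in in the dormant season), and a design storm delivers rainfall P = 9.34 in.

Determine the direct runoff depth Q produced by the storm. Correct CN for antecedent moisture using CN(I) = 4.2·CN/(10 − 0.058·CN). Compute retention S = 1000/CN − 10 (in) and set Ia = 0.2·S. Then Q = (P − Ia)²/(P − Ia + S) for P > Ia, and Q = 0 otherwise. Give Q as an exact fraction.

Dry (AMC I): CN(I) = 4.2·52/(10 − 0.058·52) = (1092/5)/(873/125) = 9100/291 ≈ 31.271
S = 1000/(9100/291) − 10 = 2000/91 in ≈ 21.978 in
Ia = 0.2·(2000/91) = 400/91 in ≈ 4.396 in
P − Ia = 9.340 − 4.396 = 22497/4550 ≈ 4.944 in (> 0, runoff occurs)
Runoff Q = (P−Ia)²/(P−Ia+S) = (4.944)²/(4.944+21.978) = 506115009/557361350 ≈ 0.908 in

Q = 506115009/557361350 in ≈ 0.908 in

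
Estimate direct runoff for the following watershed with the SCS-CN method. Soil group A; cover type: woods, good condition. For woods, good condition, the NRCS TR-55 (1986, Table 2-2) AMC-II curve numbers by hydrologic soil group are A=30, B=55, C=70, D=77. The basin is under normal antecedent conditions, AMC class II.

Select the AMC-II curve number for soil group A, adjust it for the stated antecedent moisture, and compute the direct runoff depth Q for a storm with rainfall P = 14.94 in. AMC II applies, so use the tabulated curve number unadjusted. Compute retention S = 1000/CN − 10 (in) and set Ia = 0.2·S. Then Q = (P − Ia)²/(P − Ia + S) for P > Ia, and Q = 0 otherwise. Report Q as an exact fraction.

NRCS table: woods, good condition, soil group A → CN(II) = 30
AMC II — tabulated CN = 30 applies directly.
S = 1000/30 − 10 = 70/3 in ≈ 23.333 in
Ia = 0.2·(70/3) = 14/3 in ≈ 4.667 in
Excess rainfall: 14.940 − 4.667 = 10.273 in; P > Ia so Q > 0
Runoff Q = (P−Ia)²/(P−Ia+S) = (10.273)²/(10.273+23.333) = 2374681/756150 ≈ 3.140 in

Q = 2374681/756150 in ≈ 3.140 in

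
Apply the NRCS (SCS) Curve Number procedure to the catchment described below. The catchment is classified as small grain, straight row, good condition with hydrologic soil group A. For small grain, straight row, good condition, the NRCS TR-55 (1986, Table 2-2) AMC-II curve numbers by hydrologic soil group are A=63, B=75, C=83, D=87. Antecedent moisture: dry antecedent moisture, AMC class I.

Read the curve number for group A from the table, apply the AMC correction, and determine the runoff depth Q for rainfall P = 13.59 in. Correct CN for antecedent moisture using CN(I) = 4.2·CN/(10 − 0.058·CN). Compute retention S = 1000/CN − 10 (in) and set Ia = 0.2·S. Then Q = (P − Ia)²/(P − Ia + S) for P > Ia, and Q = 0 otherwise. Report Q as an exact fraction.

Q = 2039061193849/433673711100 in ≈ 4.702 in

NRCS table: small grain, straight row, good condition, soil group A → CN(II) = 63
CN(I) from CN(II)=63: (4.2·63)/(10 − 0.058·63) = 132300/3173 ≈ 41.696
S = 1000/(132300/3173) − 10 = 18500/1323 in ≈ 13.983 in
Ia = 0.2S: 0.2·13.983 = 2.797 in (exactly 3700/1323)
Excess rainfall: 13.590 − 2.797 = 10.793 in; P > Ia so Q > 0
Q: (1427957/132300)² ÷ (3277957/132300) = 2039061193849/433673711100 in (≈ 4.702 in)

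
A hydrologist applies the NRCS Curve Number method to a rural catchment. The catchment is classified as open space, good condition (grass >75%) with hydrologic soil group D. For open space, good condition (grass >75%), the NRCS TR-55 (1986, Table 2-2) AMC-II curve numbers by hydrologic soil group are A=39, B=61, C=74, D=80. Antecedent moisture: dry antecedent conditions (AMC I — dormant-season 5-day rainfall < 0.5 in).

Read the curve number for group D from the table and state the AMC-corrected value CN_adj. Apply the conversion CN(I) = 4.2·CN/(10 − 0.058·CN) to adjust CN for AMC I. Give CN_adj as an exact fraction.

CN_adj = 4200/67 ≈ 62.687

NRCS table: open space, good condition (grass >75%), soil group D → CN(II) = 80
CN(I) from CN(II)=80: (4.2·80)/(10 − 0.058·80) = 4200/67 ≈ 62.687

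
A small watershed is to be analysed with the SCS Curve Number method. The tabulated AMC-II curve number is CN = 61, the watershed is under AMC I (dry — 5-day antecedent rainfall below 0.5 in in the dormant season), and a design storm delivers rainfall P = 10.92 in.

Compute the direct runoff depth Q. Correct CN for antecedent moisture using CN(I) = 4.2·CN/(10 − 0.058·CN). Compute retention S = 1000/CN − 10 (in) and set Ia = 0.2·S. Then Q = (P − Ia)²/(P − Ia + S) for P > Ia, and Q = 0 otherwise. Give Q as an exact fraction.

Dry (AMC I): CN(I) = 4.2·61/(10 − 0.058·61) = (1281/5)/(3231/500) = 42700/1077 ≈ 39.647
S = 1000/(42700/1077) − 10 = 6500/427 in ≈ 15.222 in
Ia = 0.2S: 0.2·15.222 = 3.044 in (exactly 1300/427)
Since P=10.920 > Ia=3.044: effective rainfall P−Ia = 84071/10675 in
Runoff Q = (P−Ia)²/(P−Ia+S) = (7.876)²/(7.876+15.222) = 41822089/15574825 ≈ 2.685 in

Q = 41822089/15574825 in ≈ 2.685 in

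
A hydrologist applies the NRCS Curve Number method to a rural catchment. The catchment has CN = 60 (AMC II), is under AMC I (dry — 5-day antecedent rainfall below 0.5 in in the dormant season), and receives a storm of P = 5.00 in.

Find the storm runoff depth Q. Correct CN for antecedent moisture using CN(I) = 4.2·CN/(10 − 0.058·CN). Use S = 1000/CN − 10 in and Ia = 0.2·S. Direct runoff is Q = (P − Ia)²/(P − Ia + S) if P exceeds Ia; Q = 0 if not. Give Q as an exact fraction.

CN(I) from CN(II)=60: (4.2·60)/(10 − 0.058·60) = 6300/163 ≈ 38.650
Retention S: 1000/CN − 10 with CN=38.650 → S = 1000/63 ≈ 15.873 in
Initial abstraction Ia = S/5 = (1000/63)/5 = 200/63 ≈ 3.175 in
Excess rainfall: 5.000 − 3.175 = 1.825 in; P > Ia so Q > 0
Runoff Q = (P−Ia)²/(P−Ia+S) = (1.825)²/(1.825+15.873) = 2645/14049 ≈ 0.188 in

Q = 2645/14049 in ≈ 0.188 in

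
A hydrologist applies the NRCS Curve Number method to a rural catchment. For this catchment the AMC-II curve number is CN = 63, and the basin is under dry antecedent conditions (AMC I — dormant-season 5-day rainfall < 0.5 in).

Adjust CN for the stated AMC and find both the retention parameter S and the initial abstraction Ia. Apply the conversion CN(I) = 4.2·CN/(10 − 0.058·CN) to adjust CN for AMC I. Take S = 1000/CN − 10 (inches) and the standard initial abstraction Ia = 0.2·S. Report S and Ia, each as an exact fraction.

CN(I) from CN(II)=63: (4.2·63)/(10 − 0.058·63) = 132300/3173 ≈ 41.696
S = 1000/(132300/3173) − 10 = 18500/1323 in ≈ 13.983 in
Initial abstraction Ia = S/5 = (18500/1323)/5 = 3700/1323 ≈ 2.797 in

S = 18500/1323 in ≈ 13.983 in; Ia = 3700/1323 in ≈ 2.797 in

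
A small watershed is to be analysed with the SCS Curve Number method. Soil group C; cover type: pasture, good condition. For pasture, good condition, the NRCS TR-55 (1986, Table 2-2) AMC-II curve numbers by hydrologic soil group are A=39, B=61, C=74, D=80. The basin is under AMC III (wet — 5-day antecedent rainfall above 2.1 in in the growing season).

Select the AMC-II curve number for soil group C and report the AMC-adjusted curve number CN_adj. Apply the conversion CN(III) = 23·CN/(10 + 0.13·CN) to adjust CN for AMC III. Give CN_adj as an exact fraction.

NRCS table: pasture, good condition, soil group C → CN(II) = 74
Wet (AMC III): CN(III) = 23·74/(10 + 0.13·74) = 1702/(981/50) = 85100/981 ≈ 86.748

CN_adj = 85100/981 ≈ 86.748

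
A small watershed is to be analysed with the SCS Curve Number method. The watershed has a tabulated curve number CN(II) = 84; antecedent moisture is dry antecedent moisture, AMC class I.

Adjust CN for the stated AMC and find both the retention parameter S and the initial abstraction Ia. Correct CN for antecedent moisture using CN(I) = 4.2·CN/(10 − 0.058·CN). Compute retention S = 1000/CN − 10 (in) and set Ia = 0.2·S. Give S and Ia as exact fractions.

CN(I) from CN(II)=84: (4.2·84)/(10 − 0.058·84) = 44100/641 ≈ 68.799
S = 1000/(44100/641) − 10 = 2000/441 in ≈ 4.535 in
Ia = 0.2S: 0.2·4.535 = 0.907 in (exactly 400/441)

S = 2000/441 in ≈ 4.535 in; Ia = 400/441 in ≈ 0.907 in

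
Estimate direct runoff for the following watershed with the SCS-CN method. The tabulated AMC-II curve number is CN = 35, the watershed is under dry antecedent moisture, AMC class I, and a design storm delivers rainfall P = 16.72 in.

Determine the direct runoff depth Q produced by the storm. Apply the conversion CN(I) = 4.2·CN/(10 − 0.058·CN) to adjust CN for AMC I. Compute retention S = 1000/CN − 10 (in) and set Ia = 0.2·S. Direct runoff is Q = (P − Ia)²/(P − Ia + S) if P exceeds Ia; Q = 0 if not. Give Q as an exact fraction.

Q = 418935458/351782025 in ≈ 1.191 in

Dry (AMC I): CN(I) = 4.2·35/(10 − 0.058·35) = 147/(797/100) = 14700/797 ≈ 18.444
S = 1000/(14700/797) − 10 = 6500/147 in ≈ 44.218 in
Ia = 0.2·(6500/147) = 1300/147 in ≈ 8.844 in
P − Ia = 16.720 − 8.844 = 28946/3675 ≈ 7.876 in (> 0, runoff occurs)
Q: (28946/3675)² ÷ (191446/3675) = 418935458/351782025 in (≈ 1.191 in)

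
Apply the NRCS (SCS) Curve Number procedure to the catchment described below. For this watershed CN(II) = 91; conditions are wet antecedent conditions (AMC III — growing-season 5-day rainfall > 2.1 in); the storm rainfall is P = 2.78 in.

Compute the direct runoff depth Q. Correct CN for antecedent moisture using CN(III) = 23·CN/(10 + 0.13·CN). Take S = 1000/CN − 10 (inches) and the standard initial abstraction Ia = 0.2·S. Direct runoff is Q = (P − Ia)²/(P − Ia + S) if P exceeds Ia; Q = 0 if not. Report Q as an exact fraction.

CN(III) from CN(II)=91: (23·91)/(10 + 0.13·91) = 209300/2183 ≈ 95.877
Max retention: S = 1000/(209300/2183) − 10 = 900/2093 in (≈ 0.430 in)
Ia = 0.2·(900/2093) = 180/2093 in ≈ 0.086 in
P − Ia = 2.780 − 0.086 = 281927/104650 ≈ 2.694 in (> 0, runoff occurs)
Runoff Q = (P−Ia)²/(P−Ia+S) = (2.694)²/(2.694+0.430) = 79482833329/34212910550 ≈ 2.323 in

Q = 79482833329/34212910550 in ≈ 2.323 in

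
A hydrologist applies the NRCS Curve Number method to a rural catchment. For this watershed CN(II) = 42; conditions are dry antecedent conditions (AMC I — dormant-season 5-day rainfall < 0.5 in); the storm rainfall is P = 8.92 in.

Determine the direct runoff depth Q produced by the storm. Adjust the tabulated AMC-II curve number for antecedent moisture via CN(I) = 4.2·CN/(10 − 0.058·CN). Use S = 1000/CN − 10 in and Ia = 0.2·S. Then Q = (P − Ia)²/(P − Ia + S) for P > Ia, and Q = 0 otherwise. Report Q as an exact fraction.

CN(I) from CN(II)=42: (4.2·42)/(10 − 0.058·42) = 44100/1891 ≈ 23.321
S = 1000/(44100/1891) − 10 = 14500/441 in ≈ 32.880 in
Initial abstraction Ia = S/5 = (14500/441)/5 = 2900/441 ≈ 6.576 in
P − Ia = 8.920 − 6.576 = 25843/11025 ≈ 2.344 in (> 0, runoff occurs)
Q = (25843/11025)²/((25843/11025) + 14500/441) = (667860649/121550625)/(388343/11025) = 667860649/4281481575 in ≈ 0.156 in

Q = 667860649/4281481575 in ≈ 0.156 in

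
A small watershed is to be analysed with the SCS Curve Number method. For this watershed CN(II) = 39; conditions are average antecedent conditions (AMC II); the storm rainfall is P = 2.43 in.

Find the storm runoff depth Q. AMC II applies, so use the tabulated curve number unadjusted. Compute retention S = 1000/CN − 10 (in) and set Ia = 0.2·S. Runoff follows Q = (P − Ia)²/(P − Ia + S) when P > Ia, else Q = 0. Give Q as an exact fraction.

Q = 0 in ≈ 0.000 in

CN(II) = 39; AMC II needs no correction.
Retention S: 1000/CN − 10 with CN=39.000 → S = 610/39 ≈ 15.641 in
Initial abstraction Ia = S/5 = (610/39)/5 = 122/39 ≈ 3.128 in
P = 2.430 ≤ Ia = 3.128 in: entire storm abstracted, Q = 0.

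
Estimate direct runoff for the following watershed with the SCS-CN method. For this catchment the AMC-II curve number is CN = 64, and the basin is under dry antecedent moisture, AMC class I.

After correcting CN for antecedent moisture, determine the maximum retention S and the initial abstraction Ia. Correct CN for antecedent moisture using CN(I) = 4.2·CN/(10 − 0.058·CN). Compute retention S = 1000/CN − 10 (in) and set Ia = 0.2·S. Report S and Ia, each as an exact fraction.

Dry (AMC I): CN(I) = 4.2·64/(10 − 0.058·64) = (1344/5)/(786/125) = 5600/131 ≈ 42.748
Max retention: S = 1000/(5600/131) − 10 = 375/28 in (≈ 13.393 in)
Ia = 0.2·(375/28) = 75/28 in ≈ 2.679 in

S = 375/28 in ≈ 13.393 in; Ia = 75/28 in ≈ 2.679 in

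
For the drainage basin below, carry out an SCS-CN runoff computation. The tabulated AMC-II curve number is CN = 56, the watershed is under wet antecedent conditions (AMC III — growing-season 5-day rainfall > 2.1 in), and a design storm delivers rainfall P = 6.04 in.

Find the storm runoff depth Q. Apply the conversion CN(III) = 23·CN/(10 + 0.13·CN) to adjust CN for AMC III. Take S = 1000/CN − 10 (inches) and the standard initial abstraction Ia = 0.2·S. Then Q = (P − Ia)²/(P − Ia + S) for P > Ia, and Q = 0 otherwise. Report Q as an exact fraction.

Q = 464876721/142126775 in ≈ 3.271 in

Wet (AMC III): CN(III) = 23·56/(10 + 0.13·56) = 1288/(432/25) = 4025/54 ≈ 74.537
Retention S: 1000/CN − 10 with CN=74.537 → S = 550/161 ≈ 3.416 in
Initial abstraction Ia = S/5 = (550/161)/5 = 110/161 ≈ 0.683 in
Since P=6.040 > Ia=0.683: effective rainfall P−Ia = 21561/4025 in
Q = (21561/4025)²/((21561/4025) + 550/161) = (464876721/16200625)/(35311/4025) = 464876721/142126775 in ≈ 3.271 in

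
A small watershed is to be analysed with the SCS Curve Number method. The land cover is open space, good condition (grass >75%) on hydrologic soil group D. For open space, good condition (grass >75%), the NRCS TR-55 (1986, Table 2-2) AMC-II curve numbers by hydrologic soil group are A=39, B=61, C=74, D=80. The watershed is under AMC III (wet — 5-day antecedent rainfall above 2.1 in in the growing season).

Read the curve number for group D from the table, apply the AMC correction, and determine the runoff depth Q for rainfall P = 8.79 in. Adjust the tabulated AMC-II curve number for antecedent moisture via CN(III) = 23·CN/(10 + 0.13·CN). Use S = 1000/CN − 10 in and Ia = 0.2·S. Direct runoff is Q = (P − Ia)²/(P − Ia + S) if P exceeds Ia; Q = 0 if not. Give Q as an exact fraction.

Q = 388760089/51099100 in ≈ 7.608 in

NRCS table: open space, good condition (grass >75%), soil group D → CN(II) = 80
Adjust CN=80 to AMC III: 23·80/(10 + 0.13·80) → 1840 ÷ (102/5) = 4600/51 ≈ 90.196
S = 1000/(4600/51) − 10 = 25/23 in ≈ 1.087 in
Initial abstraction Ia = S/5 = (25/23)/5 = 5/23 ≈ 0.217 in
Excess rainfall: 8.790 − 0.217 = 8.573 in; P > Ia so Q > 0
Q: (19717/2300)² ÷ (22217/2300) = 388760089/51099100 in (≈ 7.608 in)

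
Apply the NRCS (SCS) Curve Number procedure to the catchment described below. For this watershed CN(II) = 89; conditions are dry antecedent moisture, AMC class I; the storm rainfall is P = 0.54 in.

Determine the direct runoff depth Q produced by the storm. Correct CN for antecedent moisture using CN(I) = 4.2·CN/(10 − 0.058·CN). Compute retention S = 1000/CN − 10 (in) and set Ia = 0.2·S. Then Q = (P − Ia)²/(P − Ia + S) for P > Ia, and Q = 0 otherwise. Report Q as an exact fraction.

Q = 0 in ≈ 0.000 in

Dry (AMC I): CN(I) = 4.2·89/(10 − 0.058·89) = (1869/5)/(2419/500) = 186900/2419 ≈ 77.263
Max retention: S = 1000/(186900/2419) − 10 = 5500/1869 in (≈ 2.943 in)
Ia = 0.2·(5500/1869) = 1100/1869 in ≈ 0.589 in
P = 0.540 ≤ Ia = 0.589 in: entire storm abstracted, Q = 0.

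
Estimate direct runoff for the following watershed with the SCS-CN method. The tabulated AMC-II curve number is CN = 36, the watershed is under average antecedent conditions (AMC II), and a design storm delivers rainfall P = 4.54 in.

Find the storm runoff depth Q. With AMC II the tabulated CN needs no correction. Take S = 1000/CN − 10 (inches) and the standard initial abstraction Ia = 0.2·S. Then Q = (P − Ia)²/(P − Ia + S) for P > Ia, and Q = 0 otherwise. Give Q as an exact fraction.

AMC II — tabulated CN = 36 applies directly.
S = 1000/36 − 10 = 160/9 in ≈ 17.778 in
Ia = 0.2S: 0.2·17.778 = 3.556 in (exactly 32/9)
Since P=4.540 > Ia=3.556: effective rainfall P−Ia = 443/450 in
Q = (443/450)²/((443/450) + 160/9) = (196249/202500)/(8443/450) = 196249/3799350 in ≈ 0.052 in

Q = 196249/3799350 in ≈ 0.052 in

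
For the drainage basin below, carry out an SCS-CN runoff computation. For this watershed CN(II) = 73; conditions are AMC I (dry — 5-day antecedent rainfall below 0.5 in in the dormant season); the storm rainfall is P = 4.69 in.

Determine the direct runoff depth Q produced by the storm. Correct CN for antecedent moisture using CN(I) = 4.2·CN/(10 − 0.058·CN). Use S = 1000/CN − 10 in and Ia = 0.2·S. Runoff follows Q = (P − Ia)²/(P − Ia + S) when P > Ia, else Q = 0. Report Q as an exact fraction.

Q = 22397816281/30642574900 in ≈ 0.731 in

Adjust CN=73 to AMC I: 4.2·73/(10 − 0.058·73) → (1533/5) ÷ (2883/500) = 51100/961 ≈ 53.174
S = 1000/(51100/961) − 10 = 4500/511 in ≈ 8.806 in
Initial abstraction Ia = S/5 = (4500/511)/5 = 900/511 ≈ 1.761 in
Since P=4.690 > Ia=1.761: effective rainfall P−Ia = 149659/51100 in
Q = (149659/51100)²/((149659/51100) + 4500/511) = (22397816281/2611210000)/(599659/51100) = 22397816281/30642574900 in ≈ 0.731 in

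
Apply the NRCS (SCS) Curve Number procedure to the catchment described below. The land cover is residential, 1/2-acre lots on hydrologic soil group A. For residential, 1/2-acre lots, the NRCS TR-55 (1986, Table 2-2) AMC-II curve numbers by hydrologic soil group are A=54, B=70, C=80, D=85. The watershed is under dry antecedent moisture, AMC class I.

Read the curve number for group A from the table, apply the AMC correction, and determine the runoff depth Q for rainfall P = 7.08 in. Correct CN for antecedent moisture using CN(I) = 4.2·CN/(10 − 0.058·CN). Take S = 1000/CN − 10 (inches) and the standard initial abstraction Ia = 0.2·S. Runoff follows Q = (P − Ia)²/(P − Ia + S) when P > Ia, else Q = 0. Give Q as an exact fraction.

NRCS table: residential, 1/2-acre lots, soil group A → CN(II) = 54
CN(I) from CN(II)=54: (4.2·54)/(10 − 0.058·54) = 56700/1717 ≈ 33.023
Retention S: 1000/CN − 10 with CN=33.023 → S = 11500/567 ≈ 20.282 in
Ia = 0.2S: 0.2·20.282 = 4.056 in (exactly 2300/567)
P − Ia = 7.080 − 4.056 = 42859/14175 ≈ 3.024 in (> 0, runoff occurs)
Q = (42859/14175)²/((42859/14175) + 11500/567) = (1836893881/200930625)/(330359/14175) = 1836893881/4682838825 in ≈ 0.392 in

Q = 1836893881/4682838825 in ≈ 0.392 in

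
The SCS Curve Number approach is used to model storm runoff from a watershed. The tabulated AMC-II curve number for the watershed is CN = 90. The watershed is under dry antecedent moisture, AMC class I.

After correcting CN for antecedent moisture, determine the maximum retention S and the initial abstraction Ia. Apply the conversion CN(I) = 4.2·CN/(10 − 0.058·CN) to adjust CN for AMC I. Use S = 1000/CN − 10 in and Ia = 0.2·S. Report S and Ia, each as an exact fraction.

S = 500/189 in ≈ 2.646 in; Ia = 100/189 in ≈ 0.529 in

Adjust CN=90 to AMC I: 4.2·90/(10 − 0.058·90) → 378 ÷ (239/50) = 18900/239 ≈ 79.079
Max retention: S = 1000/(18900/239) − 10 = 500/189 in (≈ 2.646 in)
Initial abstraction Ia = S/5 = (500/189)/5 = 100/189 ≈ 0.529 in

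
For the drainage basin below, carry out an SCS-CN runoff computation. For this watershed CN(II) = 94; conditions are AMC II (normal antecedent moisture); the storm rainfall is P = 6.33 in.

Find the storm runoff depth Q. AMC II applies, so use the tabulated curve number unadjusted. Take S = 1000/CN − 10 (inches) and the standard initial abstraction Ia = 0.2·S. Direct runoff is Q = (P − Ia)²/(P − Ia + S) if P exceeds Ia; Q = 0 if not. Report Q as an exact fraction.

Average conditions: CN = 94 (no AMC adjustment).
Max retention: S = 1000/94 − 10 = 30/47 in (≈ 0.638 in)
Initial abstraction Ia = S/5 = (30/47)/5 = 6/47 ≈ 0.128 in
P − Ia = 6.330 − 0.128 = 29151/4700 ≈ 6.202 in (> 0, runoff occurs)
Q = (29151/4700)²/((29151/4700) + 30/47) = (849780801/22090000)/(32151/4700) = 283260267/50369900 in ≈ 5.624 in

Q = 283260267/50369900 in ≈ 5.624 in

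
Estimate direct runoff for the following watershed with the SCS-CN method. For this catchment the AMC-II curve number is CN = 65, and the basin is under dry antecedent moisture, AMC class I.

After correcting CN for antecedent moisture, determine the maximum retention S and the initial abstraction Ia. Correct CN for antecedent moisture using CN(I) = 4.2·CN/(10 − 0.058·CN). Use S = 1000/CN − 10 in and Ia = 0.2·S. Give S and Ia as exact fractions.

S = 500/39 in ≈ 12.821 in; Ia = 100/39 in ≈ 2.564 in

Dry (AMC I): CN(I) = 4.2·65/(10 − 0.058·65) = 273/(623/100) = 3900/89 ≈ 43.820
S = 1000/(3900/89) − 10 = 500/39 in ≈ 12.821 in
Ia = 0.2S: 0.2·12.821 = 2.564 in (exactly 100/39)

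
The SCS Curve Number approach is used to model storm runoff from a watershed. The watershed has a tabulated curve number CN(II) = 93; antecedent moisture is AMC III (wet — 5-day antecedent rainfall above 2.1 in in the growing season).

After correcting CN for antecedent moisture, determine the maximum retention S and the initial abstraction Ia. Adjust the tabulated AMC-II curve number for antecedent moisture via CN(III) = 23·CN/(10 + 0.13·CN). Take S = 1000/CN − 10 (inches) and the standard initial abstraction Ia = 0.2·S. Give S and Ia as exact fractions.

Wet (AMC III): CN(III) = 23·93/(10 + 0.13·93) = 2139/(2209/100) = 213900/2209 ≈ 96.831
Max retention: S = 1000/(213900/2209) − 10 = 700/2139 in (≈ 0.327 in)
Ia = 0.2·(700/2139) = 140/2139 in ≈ 0.065 in

S = 700/2139 in ≈ 0.327 in; Ia = 140/2139 in ≈ 0.065 in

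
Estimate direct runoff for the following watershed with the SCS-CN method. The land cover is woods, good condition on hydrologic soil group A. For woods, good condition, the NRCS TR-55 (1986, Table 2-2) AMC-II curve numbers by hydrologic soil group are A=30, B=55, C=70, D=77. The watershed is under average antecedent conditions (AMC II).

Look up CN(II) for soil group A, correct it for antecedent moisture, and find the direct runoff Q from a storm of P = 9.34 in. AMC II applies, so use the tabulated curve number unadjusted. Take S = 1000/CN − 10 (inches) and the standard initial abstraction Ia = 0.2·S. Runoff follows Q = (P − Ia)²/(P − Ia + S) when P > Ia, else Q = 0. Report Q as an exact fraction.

NRCS table: woods, good condition, soil group A → CN(II) = 30
Average conditions: CN = 30 (no AMC adjustment).
Max retention: S = 1000/30 − 10 = 70/3 in (≈ 23.333 in)
Ia = 0.2·(70/3) = 14/3 in ≈ 4.667 in
P − Ia = 9.340 − 4.667 = 701/150 ≈ 4.673 in (> 0, runoff occurs)
Q: (701/150)² ÷ (4201/150) = 491401/630150 in (≈ 0.780 in)

Q = 491401/630150 in ≈ 0.780 in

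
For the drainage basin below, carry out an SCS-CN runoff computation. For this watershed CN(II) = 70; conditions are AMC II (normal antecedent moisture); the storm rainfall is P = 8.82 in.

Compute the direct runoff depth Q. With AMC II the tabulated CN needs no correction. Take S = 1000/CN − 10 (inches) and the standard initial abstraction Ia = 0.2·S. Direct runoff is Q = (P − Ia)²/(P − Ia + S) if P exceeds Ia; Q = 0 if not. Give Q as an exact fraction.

Q = 2589123/500150 in ≈ 5.177 in

CN(II) = 70; AMC II needs no correction.
Retention S: 1000/CN − 10 with CN=70.000 → S = 30/7 ≈ 4.286 in
Ia = 0.2S: 0.2·4.286 = 0.857 in (exactly 6/7)
Excess rainfall: 8.820 − 0.857 = 7.963 in; P > Ia so Q > 0
Runoff Q = (P−Ia)²/(P−Ia+S) = (7.963)²/(7.963+4.286) = 2589123/500150 ≈ 5.177 in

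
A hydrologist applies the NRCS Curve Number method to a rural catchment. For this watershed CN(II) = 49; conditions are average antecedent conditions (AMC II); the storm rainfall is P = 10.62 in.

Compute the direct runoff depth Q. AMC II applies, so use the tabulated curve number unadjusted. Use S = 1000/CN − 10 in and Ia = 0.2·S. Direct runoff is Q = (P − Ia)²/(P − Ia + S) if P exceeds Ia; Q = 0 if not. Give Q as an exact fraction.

Q = 145868187/37908850 in ≈ 3.848 in

Average conditions: CN = 49 (no AMC adjustment).
Max retention: S = 1000/49 − 10 = 510/49 in (≈ 10.408 in)
Initial abstraction Ia = S/5 = (510/49)/5 = 102/49 ≈ 2.082 in
P − Ia = 10.620 − 2.082 = 20919/2450 ≈ 8.538 in (> 0, runoff occurs)
Q: (20919/2450)² ÷ (46419/2450) = 145868187/37908850 in (≈ 3.848 in)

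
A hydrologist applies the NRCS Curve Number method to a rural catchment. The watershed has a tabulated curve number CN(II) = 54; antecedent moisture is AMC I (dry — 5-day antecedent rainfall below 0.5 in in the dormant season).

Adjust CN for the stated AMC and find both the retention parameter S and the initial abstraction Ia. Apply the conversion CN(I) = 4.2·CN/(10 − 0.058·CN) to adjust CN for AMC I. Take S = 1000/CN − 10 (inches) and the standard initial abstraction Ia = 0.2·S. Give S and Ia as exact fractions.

S = 11500/567 in ≈ 20.282 in; Ia = 2300/567 in ≈ 4.056 in

Dry (AMC I): CN(I) = 4.2·54/(10 − 0.058·54) = (1134/5)/(1717/250) = 56700/1717 ≈ 33.023
Retention S: 1000/CN − 10 with CN=33.023 → S = 11500/567 ≈ 20.282 in
Initial abstraction Ia = S/5 = (11500/567)/5 = 2300/567 ≈ 4.056 in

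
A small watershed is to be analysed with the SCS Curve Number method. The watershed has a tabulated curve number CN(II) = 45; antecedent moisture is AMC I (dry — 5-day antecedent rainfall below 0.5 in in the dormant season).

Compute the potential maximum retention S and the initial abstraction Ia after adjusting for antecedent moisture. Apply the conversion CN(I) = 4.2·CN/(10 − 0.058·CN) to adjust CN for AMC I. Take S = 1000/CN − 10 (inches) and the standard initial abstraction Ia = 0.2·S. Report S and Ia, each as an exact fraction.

S = 5500/189 in ≈ 29.101 in; Ia = 1100/189 in ≈ 5.820 in

CN(I) from CN(II)=45: (4.2·45)/(10 − 0.058·45) = 18900/739 ≈ 25.575
S = 1000/(18900/739) − 10 = 5500/189 in ≈ 29.101 in
Ia = 0.2·(5500/189) = 1100/189 in ≈ 5.820 in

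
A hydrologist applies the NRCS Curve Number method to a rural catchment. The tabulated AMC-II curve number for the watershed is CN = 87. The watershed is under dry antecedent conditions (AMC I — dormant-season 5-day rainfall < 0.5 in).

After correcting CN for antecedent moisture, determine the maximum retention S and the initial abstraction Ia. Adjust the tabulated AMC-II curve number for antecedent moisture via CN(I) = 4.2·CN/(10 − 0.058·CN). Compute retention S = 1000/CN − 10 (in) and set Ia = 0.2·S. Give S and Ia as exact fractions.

S = 6500/1827 in ≈ 3.558 in; Ia = 1300/1827 in ≈ 0.712 in

Adjust CN=87 to AMC I: 4.2·87/(10 − 0.058·87) → (1827/5) ÷ (2477/500) = 182700/2477 ≈ 73.759
S = 1000/(182700/2477) − 10 = 6500/1827 in ≈ 3.558 in
Ia = 0.2·(6500/1827) = 1300/1827 in ≈ 0.712 in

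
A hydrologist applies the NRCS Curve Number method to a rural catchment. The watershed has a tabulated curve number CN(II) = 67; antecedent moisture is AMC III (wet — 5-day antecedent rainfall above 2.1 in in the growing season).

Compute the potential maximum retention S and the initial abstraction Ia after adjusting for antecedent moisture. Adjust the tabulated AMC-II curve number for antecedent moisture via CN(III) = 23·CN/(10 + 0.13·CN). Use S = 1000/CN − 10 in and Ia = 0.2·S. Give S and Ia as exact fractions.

S = 3300/1541 in ≈ 2.141 in; Ia = 660/1541 in ≈ 0.428 in

Adjust CN=67 to AMC III: 23·67/(10 + 0.13·67) → 1541 ÷ (1871/100) = 154100/1871 ≈ 82.362
S = 1000/(154100/1871) − 10 = 3300/1541 in ≈ 2.141 in
Initial abstraction Ia = S/5 = (3300/1541)/5 = 660/1541 ≈ 0.428 in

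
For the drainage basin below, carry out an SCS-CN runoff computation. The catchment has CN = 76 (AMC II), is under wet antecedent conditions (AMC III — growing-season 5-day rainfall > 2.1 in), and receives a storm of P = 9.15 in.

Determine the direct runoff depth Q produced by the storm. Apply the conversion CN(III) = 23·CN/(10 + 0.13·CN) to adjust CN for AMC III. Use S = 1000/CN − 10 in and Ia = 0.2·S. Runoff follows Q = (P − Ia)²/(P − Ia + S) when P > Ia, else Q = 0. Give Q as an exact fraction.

Q = 2005753347/260950180 in ≈ 7.686 in

Adjust CN=76 to AMC III: 23·76/(10 + 0.13·76) → 1748 ÷ (497/25) = 43700/497 ≈ 87.928
Max retention: S = 1000/(43700/497) − 10 = 600/437 in (≈ 1.373 in)
Ia = 0.2·(600/437) = 120/437 in ≈ 0.275 in
Excess rainfall: 9.150 − 0.275 = 8.875 in; P > Ia so Q > 0
Runoff Q = (P−Ia)²/(P−Ia+S) = (8.875)²/(8.875+1.373) = 2005753347/260950180 ≈ 7.686 in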